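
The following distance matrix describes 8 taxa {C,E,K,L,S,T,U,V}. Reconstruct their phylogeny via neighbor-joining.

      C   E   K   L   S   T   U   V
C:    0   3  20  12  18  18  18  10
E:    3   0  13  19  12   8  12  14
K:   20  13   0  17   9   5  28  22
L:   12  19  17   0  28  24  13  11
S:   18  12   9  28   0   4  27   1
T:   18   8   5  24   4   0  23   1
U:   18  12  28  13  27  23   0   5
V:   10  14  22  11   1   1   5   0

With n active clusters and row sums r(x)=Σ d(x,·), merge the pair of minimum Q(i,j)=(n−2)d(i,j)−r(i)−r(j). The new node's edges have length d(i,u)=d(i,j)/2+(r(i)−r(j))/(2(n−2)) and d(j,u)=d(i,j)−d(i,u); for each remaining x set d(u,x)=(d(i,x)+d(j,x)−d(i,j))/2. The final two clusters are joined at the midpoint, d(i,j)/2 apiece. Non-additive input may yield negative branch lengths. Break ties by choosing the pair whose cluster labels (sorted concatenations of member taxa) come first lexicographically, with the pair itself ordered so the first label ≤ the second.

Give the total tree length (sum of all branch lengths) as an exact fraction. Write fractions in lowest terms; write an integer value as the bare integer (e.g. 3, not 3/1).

319/8

step 1: merge (L,U) at d=13, Q=-172; branch lengths L→19/3, U→20/3; new cluster LU
  updated: d(C,LU)=17/2, d(E,LU)=9, d(K,LU)=16, d(LU,S)=21, d(LU,T)=17, d(LU,V)=3/2
step 2: merge (C,E) at d=3, Q=-243/2; branch lengths C→67/20, E→-7/20; new cluster CE
  updated: d(CE,K)=15, d(CE,LU)=29/4, d(CE,S)=27/2, d(CE,T)=23/2, d(CE,V)=21/2
step 3: merge (LU,V) at d=3/2, Q=-371/4; branch lengths LU→131/32, V→-83/32; new cluster LUV
  updated: d(CE,LUV)=65/8, d(K,LUV)=73/4, d(LUV,S)=41/4, d(LUV,T)=33/4
step 4: merge (CE,LUV) at d=65/8, Q=-549/8; branch lengths CE→221/48, LUV→169/48; new cluster CELUV
  updated: d(CELUV,K)=201/16, d(CELUV,S)=125/16, d(CELUV,T)=93/16
step 5: merge (CELUV,S) at d=125/16, Q=-251/8; branch lengths CELUV→21/4, S→41/16; new cluster CELSUV
  updated: d(CELSUV,K)=55/8, d(CELSUV,T)=1
step 6: merge (CELSUV,K) at d=55/8, Q=-103/8; branch lengths CELSUV→23/16, K→87/16; new cluster CEKLSUV
  updated: d(CEKLSUV,T)=-7/16
step 7: merge (CEKLSUV,T) at d=-7/16; branch lengths CEKLSUV→-7/32, T→-7/32; new cluster CEKLSTUV
final tree: (((((C:67/20,E:-7/20):221/48,((L:19/3,U:20/3):131/32,V:-83/32):169/48):21/4,S:41/16):23/16,K:87/16):-7/32,T:-7/32)
total length: 319/8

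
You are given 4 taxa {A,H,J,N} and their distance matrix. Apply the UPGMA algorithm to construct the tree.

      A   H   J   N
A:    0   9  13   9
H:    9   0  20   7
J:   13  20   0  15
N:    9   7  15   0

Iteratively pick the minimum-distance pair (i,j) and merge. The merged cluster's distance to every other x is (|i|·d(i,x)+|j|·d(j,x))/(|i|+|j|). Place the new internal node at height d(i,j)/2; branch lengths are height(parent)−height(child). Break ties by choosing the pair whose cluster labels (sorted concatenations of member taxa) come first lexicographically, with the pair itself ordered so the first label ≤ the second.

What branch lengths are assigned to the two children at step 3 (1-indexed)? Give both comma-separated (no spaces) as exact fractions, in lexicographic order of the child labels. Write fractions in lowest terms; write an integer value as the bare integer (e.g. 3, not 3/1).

iteration 1: select H,N (d=7); attach at lengths (7/2, 7/2); label the merged cluster HN
  updated: d(A,HN)=9, d(HN,J)=35/2
iteration 2: select A,HN (d=9); attach at lengths (9/2, 1); label the merged cluster AHN
  updated: d(AHN,J)=16
iteration 3: select AHN,J (d=16); attach at lengths (7/2, 8); label the merged cluster AHJN
final tree: ((A:9/2,(H:7/2,N:7/2):1):7/2,J:8)
total length: 24

7/2,8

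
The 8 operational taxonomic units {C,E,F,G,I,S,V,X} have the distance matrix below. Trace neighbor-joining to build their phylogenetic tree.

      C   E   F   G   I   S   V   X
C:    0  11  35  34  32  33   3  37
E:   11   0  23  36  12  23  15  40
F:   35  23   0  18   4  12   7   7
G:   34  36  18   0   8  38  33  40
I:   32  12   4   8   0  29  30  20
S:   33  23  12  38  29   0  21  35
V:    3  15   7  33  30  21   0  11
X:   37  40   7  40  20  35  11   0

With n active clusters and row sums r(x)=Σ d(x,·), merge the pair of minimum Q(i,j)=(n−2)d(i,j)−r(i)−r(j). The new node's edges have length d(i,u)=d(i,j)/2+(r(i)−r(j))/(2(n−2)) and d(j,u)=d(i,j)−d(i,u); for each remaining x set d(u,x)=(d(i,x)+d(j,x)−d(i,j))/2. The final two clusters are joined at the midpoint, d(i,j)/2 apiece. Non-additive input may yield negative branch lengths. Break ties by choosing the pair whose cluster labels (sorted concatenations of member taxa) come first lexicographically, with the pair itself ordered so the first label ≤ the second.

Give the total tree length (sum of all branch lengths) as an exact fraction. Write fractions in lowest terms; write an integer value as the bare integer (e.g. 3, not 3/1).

2147/32

step 1: merge (G,I) at d=8, Q=-294; branch lengths G→10, I→-2; new cluster GI
  updated: d(C,GI)=29, d(E,GI)=20, d(F,GI)=7, d(GI,S)=59/2, d(GI,V)=55/2, d(GI,X)=26
step 2: merge (C,E) at d=11, Q=-225; branch lengths C→71/10, E→39/10; new cluster CE
  updated: d(CE,F)=47/2, d(CE,GI)=19, d(CE,S)=45/2, d(CE,V)=7/2, d(CE,X)=33
step 3: merge (CE,V) at d=7/2, Q=-315/2; branch lengths CE→91/16, V→-35/16; new cluster CEV
  updated: d(CEV,F)=27/2, d(CEV,GI)=43/2, d(CEV,S)=20, d(CEV,X)=81/4
step 4: merge (CEV,S) at d=20, Q=-447/4; branch lengths CEV→155/24, S→325/24; new cluster CESV
  updated: d(CESV,F)=11/4, d(CESV,GI)=31/2, d(CESV,X)=141/8
step 5: merge (CESV,GI) at d=31/2, Q=-427/8; branch lengths CESV→147/32, GI→349/32; new cluster CEGISV
  updated: d(CEGISV,F)=-23/8, d(CEGISV,X)=225/16
step 6: merge (CEGISV,F) at d=-23/8, Q=-291/16; branch lengths CEGISV→67/32, F→-159/32; new cluster CEFGISV
  updated: d(CEFGISV,X)=383/32
step 7: merge (CEFGISV,X) at d=383/32; branch lengths CEFGISV→383/64, X→383/64; new cluster CEFGISVX
final tree: ((((((C:71/10,E:39/10):91/16,V:-35/16):155/24,S:325/24):147/32,(G:10,I:-2):349/32):67/32,F:-159/32):383/64,X:383/64)
total length: 2147/32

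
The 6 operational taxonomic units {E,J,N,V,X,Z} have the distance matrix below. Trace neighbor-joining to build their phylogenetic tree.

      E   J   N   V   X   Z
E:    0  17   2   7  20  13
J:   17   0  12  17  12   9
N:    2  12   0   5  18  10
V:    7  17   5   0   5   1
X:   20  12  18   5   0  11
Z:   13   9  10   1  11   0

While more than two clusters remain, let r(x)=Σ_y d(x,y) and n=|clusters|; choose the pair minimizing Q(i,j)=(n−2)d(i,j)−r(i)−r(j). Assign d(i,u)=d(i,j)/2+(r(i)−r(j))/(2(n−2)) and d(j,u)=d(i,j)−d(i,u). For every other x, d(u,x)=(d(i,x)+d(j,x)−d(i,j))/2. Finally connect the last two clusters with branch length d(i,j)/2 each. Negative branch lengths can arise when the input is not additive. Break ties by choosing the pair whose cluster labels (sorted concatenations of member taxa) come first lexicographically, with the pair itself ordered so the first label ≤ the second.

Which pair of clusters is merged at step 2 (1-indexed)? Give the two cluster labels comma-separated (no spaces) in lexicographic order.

J,X

1. join E+N (d=2, Q=-98) ⇒ EN; edges |E|=5/2, |N|=-1/2
  updated: d(EN,J)=27/2, d(EN,V)=5, d(EN,X)=18, d(EN,Z)=21/2
2. join J+X (d=12, Q=-123/2) ⇒ JX; edges |J|=83/12, |X|=61/12
  updated: d(EN,JX)=39/4, d(JX,V)=5, d(JX,Z)=4
3. join EN+V (d=5, Q=-105/4) ⇒ ENV; edges |EN|=97/16, |V|=-17/16
  updated: d(ENV,JX)=39/8, d(ENV,Z)=13/4
4. join ENV+JX (d=39/8, Q=-97/8) ⇒ EJNVX; edges |ENV|=33/16, |JX|=45/16
  updated: d(EJNVX,Z)=19/16
5. join EJNVX+Z (d=19/16) ⇒ EJNVXZ; edges |EJNVX|=19/32, |Z|=19/32
final tree: ((((E:5/2,N:-1/2):97/16,V:-17/16):33/16,(J:83/12,X:61/12):45/16):19/32,Z:19/32)
total length: 401/16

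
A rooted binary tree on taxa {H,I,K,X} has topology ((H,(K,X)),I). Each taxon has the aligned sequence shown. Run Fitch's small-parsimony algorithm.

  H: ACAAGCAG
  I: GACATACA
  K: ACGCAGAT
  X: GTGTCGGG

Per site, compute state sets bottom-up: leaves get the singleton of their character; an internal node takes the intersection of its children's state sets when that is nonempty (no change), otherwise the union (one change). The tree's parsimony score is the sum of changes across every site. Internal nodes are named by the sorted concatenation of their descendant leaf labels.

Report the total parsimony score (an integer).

17

KX@0: {A} ∪ {G} = {A,G} (union, +1)
HKX@0: {A} ∩ {A,G} = {A} (intersection, +0)
HIKX@0: {A} ∪ {G} = {A,G} (union, +1)
KX@1: {C} ∪ {T} = {C,T} (union, +1)
HKX@1: {C} ∩ {C,T} = {C} (intersection, +0)
HIKX@1: {C} ∪ {A} = {A,C} (union, +1)
KX@2: {G} ∩ {G} = {G} (intersection, +0)
HKX@2: {A} ∪ {G} = {A,G} (union, +1)
HIKX@2: {A,G} ∪ {C} = {A,C,G} (union, +1)
KX@3: {C} ∪ {T} = {C,T} (union, +1)
HKX@3: {A} ∪ {C,T} = {A,C,T} (union, +1)
HIKX@3: {A,C,T} ∩ {A} = {A} (intersection, +0)
KX@4: {A} ∪ {C} = {A,C} (union, +1)
HKX@4: {G} ∪ {A,C} = {A,C,G} (union, +1)
HIKX@4: {A,C,G} ∪ {T} = {A,C,G,T} (union, +1)
KX@5: {G} ∩ {G} = {G} (intersection, +0)
HKX@5: {C} ∪ {G} = {C,G} (union, +1)
HIKX@5: {C,G} ∪ {A} = {A,C,G} (union, +1)
KX@6: {A} ∪ {G} = {A,G} (union, +1)
HKX@6: {A} ∩ {A,G} = {A} (intersection, +0)
HIKX@6: {A} ∪ {C} = {A,C} (union, +1)
KX@7: {T} ∪ {G} = {G,T} (union, +1)
HKX@7: {G} ∩ {G,T} = {G} (intersection, +0)
HIKX@7: {G} ∪ {A} = {A,G} (union, +1)
per-site changes: [2, 2, 2, 2, 3, 2, 2, 2]; total = 17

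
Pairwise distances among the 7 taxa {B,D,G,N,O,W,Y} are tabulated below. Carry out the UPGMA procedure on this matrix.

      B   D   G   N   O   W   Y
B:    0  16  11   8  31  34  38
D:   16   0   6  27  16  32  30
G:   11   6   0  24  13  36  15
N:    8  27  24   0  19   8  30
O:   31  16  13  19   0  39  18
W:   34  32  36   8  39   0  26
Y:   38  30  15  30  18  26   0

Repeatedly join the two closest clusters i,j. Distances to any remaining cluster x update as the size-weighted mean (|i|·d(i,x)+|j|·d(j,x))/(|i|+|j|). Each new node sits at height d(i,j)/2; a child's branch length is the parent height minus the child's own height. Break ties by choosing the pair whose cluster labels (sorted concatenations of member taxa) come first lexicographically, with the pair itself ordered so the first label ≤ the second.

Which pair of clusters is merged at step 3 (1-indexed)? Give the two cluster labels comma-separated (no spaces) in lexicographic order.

step 1: merge (D,G) at d=6; branch lengths D→3, G→3; new cluster DG
  updated: d(B,DG)=27/2, d(DG,N)=51/2, d(DG,O)=29/2, d(DG,W)=34, d(DG,Y)=45/2
step 2: merge (B,N) at d=8; branch lengths B→4, N→4; new cluster BN
  updated: d(BN,DG)=39/2, d(BN,O)=25, d(BN,W)=21, d(BN,Y)=34
step 3: merge (DG,O) at d=29/2; branch lengths DG→17/4, O→29/4; new cluster DGO
  updated: d(BN,DGO)=64/3, d(DGO,W)=107/3, d(DGO,Y)=21
step 4: merge (BN,W) at d=21; branch lengths BN→13/2, W→21/2; new cluster BNW
  updated: d(BNW,DGO)=235/9, d(BNW,Y)=94/3
step 5: merge (DGO,Y) at d=21; branch lengths DGO→13/4, Y→21/2; new cluster DGOY
  updated: d(BNW,DGOY)=329/12
step 6: merge (BNW,DGOY) at d=329/12; branch lengths BNW→77/24, DGOY→77/24; new cluster BDGNOWY
final tree: (((B:4,N:4):13/2,W:21/2):77/24,(((D:3,G:3):17/4,O:29/4):13/4,Y:21/2):77/24)
total length: 188/3

DG,O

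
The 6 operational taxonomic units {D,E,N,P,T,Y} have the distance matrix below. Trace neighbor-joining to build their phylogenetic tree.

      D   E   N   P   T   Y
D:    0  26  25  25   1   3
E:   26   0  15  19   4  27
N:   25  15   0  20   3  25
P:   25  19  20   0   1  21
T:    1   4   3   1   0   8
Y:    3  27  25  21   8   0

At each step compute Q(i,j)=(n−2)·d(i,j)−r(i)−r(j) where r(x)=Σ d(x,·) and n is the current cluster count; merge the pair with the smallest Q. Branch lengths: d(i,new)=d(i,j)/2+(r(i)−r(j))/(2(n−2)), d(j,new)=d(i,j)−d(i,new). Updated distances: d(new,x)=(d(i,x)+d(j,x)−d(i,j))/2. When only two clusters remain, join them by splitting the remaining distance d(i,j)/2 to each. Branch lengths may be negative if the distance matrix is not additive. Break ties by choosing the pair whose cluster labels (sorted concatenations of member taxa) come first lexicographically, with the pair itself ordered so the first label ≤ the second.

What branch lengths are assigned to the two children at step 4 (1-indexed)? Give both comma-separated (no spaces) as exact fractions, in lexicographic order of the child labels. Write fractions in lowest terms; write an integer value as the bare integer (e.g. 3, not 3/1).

21/16,57/16

1. join D+Y (d=3, Q=-152) ⇒ DY; edges |D|=1, |Y|=2
  updated: d(DY,E)=25, d(DY,N)=47/2, d(DY,P)=43/2, d(DY,T)=3
2. join E+N (d=15, Q=-159/2) ⇒ EN; edges |E|=31/4, |N|=29/4
  updated: d(DY,EN)=67/4, d(EN,P)=12, d(EN,T)=-4
3. join DY+T (d=3, Q=-141/4) ⇒ DTY; edges |DY|=189/16, |T|=-141/16
  updated: d(DTY,EN)=39/8, d(DTY,P)=39/4
4. join DTY+EN (d=39/8, Q=-213/8) ⇒ DENTY; edges |DTY|=21/16, |EN|=57/16
  updated: d(DENTY,P)=135/16
5. join DENTY+P (d=135/16) ⇒ DENPTY; edges |DENTY|=135/32, |P|=135/32
final tree: ((((D:1,Y:2):189/16,T:-141/16):21/16,(E:31/4,N:29/4):57/16):135/32,P:135/32)
total length: 549/16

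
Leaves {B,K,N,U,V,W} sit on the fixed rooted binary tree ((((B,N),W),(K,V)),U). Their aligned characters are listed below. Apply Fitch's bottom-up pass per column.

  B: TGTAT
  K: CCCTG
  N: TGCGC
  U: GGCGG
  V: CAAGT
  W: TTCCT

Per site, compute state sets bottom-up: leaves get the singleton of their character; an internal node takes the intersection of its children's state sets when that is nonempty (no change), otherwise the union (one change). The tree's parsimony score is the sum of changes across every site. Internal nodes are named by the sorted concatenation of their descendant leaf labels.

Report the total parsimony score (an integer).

[col 0] BN: children B:{T}, N:{T} ∩→ {T}; cost 0
[col 0] BNW: children BN:{T}, W:{T} ∩→ {T}; cost 0
[col 0] KV: children K:{C}, V:{C} ∩→ {C}; cost 0
[col 0] BKNVW: children BNW:{T}, KV:{C} ∪→ {C,T}; cost 1
[col 0] BKNUVW: children BKNVW:{C,T}, U:{G} ∪→ {C,G,T}; cost 1
[col 1] BN: children B:{G}, N:{G} ∩→ {G}; cost 0
[col 1] BNW: children BN:{G}, W:{T} ∪→ {G,T}; cost 1
[col 1] KV: children K:{C}, V:{A} ∪→ {A,C}; cost 1
[col 1] BKNVW: children BNW:{G,T}, KV:{A,C} ∪→ {A,C,G,T}; cost 1
[col 1] BKNUVW: children BKNVW:{A,C,G,T}, U:{G} ∩→ {G}; cost 0
[col 2] BN: children B:{T}, N:{C} ∪→ {C,T}; cost 1
[col 2] BNW: children BN:{C,T}, W:{C} ∩→ {C}; cost 0
[col 2] KV: children K:{C}, V:{A} ∪→ {A,C}; cost 1
[col 2] BKNVW: children BNW:{C}, KV:{A,C} ∩→ {C}; cost 0
[col 2] BKNUVW: children BKNVW:{C}, U:{C} ∩→ {C}; cost 0
[col 3] BN: children B:{A}, N:{G} ∪→ {A,G}; cost 1
[col 3] BNW: children BN:{A,G}, W:{C} ∪→ {A,C,G}; cost 1
[col 3] KV: children K:{T}, V:{G} ∪→ {G,T}; cost 1
[col 3] BKNVW: children BNW:{A,C,G}, KV:{G,T} ∩→ {G}; cost 0
[col 3] BKNUVW: children BKNVW:{G}, U:{G} ∩→ {G}; cost 0
[col 4] BN: children B:{T}, N:{C} ∪→ {C,T}; cost 1
[col 4] BNW: children BN:{C,T}, W:{T} ∩→ {T}; cost 0
[col 4] KV: children K:{G}, V:{T} ∪→ {G,T}; cost 1
[col 4] BKNVW: children BNW:{T}, KV:{G,T} ∩→ {T}; cost 0
[col 4] BKNUVW: children BKNVW:{T}, U:{G} ∪→ {G,T}; cost 1
per-site changes: [2, 3, 2, 3, 3]; total = 13

13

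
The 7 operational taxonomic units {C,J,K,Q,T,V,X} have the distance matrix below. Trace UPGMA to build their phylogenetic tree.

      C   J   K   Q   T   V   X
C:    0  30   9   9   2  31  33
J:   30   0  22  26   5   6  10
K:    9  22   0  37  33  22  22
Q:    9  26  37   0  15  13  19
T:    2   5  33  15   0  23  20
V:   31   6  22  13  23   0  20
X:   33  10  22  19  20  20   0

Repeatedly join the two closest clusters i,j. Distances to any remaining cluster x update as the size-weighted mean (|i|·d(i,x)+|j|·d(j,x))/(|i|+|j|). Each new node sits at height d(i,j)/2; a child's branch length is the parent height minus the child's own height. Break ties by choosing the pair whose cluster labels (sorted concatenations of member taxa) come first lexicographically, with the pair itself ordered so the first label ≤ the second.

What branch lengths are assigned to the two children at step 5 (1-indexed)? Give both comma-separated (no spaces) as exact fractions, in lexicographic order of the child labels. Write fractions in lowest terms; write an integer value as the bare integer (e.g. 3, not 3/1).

iteration 1: select C,T (d=2); attach at lengths (1, 1); label the merged cluster CT
  updated: d(CT,J)=35/2, d(CT,K)=21, d(CT,Q)=12, d(CT,V)=27, d(CT,X)=53/2
iteration 2: select J,V (d=6); attach at lengths (3, 3); label the merged cluster JV
  updated: d(CT,JV)=89/4, d(JV,K)=22, d(JV,Q)=39/2, d(JV,X)=15
iteration 3: select CT,Q (d=12); attach at lengths (5, 6); label the merged cluster CQT
  updated: d(CQT,JV)=64/3, d(CQT,K)=79/3, d(CQT,X)=24
iteration 4: select JV,X (d=15); attach at lengths (9/2, 15/2); label the merged cluster JVX
  updated: d(CQT,JVX)=200/9, d(JVX,K)=22
iteration 5: select JVX,K (d=22); attach at lengths (7/2, 11); label the merged cluster JKVX
  updated: d(CQT,JKVX)=93/4
iteration 6: select CQT,JKVX (d=93/4); attach at lengths (45/8, 5/8); label the merged cluster CJKQTVX
final tree: (((C:1,T:1):5,Q:6):45/8,(((J:3,V:3):9/2,X:15/2):7/2,K:11):5/8)
total length: 207/4

7/2,11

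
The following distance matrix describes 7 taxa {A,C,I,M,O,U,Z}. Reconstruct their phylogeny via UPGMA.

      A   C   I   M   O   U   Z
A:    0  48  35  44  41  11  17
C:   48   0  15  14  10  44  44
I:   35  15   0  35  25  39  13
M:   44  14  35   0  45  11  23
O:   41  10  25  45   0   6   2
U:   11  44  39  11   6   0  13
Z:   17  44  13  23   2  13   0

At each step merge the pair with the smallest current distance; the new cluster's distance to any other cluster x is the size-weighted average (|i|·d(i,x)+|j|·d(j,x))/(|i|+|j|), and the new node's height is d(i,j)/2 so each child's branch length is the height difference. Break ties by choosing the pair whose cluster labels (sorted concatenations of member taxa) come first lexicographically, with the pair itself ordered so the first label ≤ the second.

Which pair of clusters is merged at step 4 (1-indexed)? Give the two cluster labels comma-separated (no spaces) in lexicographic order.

A,OUZ

iteration 1: select O,Z (d=2); attach at lengths (1, 1); label the merged cluster OZ
  updated: d(A,OZ)=29, d(C,OZ)=27, d(I,OZ)=19, d(M,OZ)=34, d(OZ,U)=19/2
iteration 2: select OZ,U (d=19/2); attach at lengths (15/4, 19/4); label the merged cluster OUZ
  updated: d(A,OUZ)=23, d(C,OUZ)=98/3, d(I,OUZ)=77/3, d(M,OUZ)=79/3
iteration 3: select C,M (d=14); attach at lengths (7, 7); label the merged cluster CM
  updated: d(A,CM)=46, d(CM,I)=25, d(CM,OUZ)=59/2
iteration 4: select A,OUZ (d=23); attach at lengths (23/2, 27/4); label the merged cluster AOUZ
  updated: d(AOUZ,CM)=269/8, d(AOUZ,I)=28
iteration 5: select CM,I (d=25); attach at lengths (11/2, 25/2); label the merged cluster CIM
  updated: d(AOUZ,CIM)=127/4
iteration 6: select AOUZ,CIM (d=127/4); attach at lengths (35/8, 27/8); label the merged cluster ACIMOUZ
final tree: ((A:23/2,((O:1,Z:1):15/4,U:19/4):27/4):35/8,((C:7,M:7):11/2,I:25/2):27/8)
total length: 137/2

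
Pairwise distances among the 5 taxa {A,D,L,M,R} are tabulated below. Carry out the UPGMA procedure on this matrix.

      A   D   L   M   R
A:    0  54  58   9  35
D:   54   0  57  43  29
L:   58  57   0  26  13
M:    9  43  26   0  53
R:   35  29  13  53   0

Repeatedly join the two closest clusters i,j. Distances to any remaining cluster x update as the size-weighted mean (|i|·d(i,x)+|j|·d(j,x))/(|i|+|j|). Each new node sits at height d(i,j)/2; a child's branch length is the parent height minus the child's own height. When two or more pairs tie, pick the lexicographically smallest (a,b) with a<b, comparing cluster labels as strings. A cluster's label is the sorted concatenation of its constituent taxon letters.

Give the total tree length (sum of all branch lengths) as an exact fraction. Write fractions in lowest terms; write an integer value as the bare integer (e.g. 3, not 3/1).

313/4

step 1: merge (A,M) at d=9; branch lengths A→9/2, M→9/2; new cluster AM
  updated: d(AM,D)=97/2, d(AM,L)=42, d(AM,R)=44
step 2: merge (L,R) at d=13; branch lengths L→13/2, R→13/2; new cluster LR
  updated: d(AM,LR)=43, d(D,LR)=43
step 3: merge (AM,LR) at d=43; branch lengths AM→17, LR→15; new cluster ALMR
  updated: d(ALMR,D)=183/4
step 4: merge (ALMR,D) at d=183/4; branch lengths ALMR→11/8, D→183/8; new cluster ADLMR
final tree: (((A:9/2,M:9/2):17,(L:13/2,R:13/2):15):11/8,D:183/8)
total length: 313/4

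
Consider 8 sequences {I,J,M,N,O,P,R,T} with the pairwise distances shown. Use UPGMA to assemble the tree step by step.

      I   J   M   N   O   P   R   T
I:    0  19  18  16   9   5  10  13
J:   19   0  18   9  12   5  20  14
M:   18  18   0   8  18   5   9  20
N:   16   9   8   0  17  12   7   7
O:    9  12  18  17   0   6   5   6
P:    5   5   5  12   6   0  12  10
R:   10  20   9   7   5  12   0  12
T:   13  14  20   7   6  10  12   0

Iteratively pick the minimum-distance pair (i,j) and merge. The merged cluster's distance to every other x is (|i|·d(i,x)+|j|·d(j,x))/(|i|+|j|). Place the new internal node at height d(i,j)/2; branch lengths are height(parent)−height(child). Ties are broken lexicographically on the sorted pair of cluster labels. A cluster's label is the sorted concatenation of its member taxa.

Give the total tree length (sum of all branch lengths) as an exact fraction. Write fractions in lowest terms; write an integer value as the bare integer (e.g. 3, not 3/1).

iteration 1: select I,P (d=5); attach at lengths (5/2, 5/2); label the merged cluster IP
  updated: d(IP,J)=12, d(IP,M)=23/2, d(IP,N)=14, d(IP,O)=15/2, d(IP,R)=11, d(IP,T)=23/2
iteration 2: select O,R (d=5); attach at lengths (5/2, 5/2); label the merged cluster OR
  updated: d(IP,OR)=37/4, d(J,OR)=16, d(M,OR)=27/2, d(N,OR)=12, d(OR,T)=9
iteration 3: select N,T (d=7); attach at lengths (7/2, 7/2); label the merged cluster NT
  updated: d(IP,NT)=51/4, d(J,NT)=23/2, d(M,NT)=14, d(NT,OR)=21/2
iteration 4: select IP,OR (d=37/4); attach at lengths (17/8, 17/8); label the merged cluster IOPR
  updated: d(IOPR,J)=14, d(IOPR,M)=25/2, d(IOPR,NT)=93/8
iteration 5: select J,NT (d=23/2); attach at lengths (23/4, 9/4); label the merged cluster JNT
  updated: d(IOPR,JNT)=149/12, d(JNT,M)=46/3
iteration 6: select IOPR,JNT (d=149/12); attach at lengths (19/12, 11/24); label the merged cluster IJNOPRT
  updated: d(IJNOPRT,M)=96/7
iteration 7: select IJNOPRT,M (d=96/7); attach at lengths (109/168, 48/7); label the merged cluster IJMNOPRT
final tree: ((((I:5/2,P:5/2):17/8,(O:5/2,R:5/2):17/8):19/12,(J:23/4,(N:7/2,T:7/2):9/4):11/24):109/168,M:48/7)
total length: 3259/84

3259/84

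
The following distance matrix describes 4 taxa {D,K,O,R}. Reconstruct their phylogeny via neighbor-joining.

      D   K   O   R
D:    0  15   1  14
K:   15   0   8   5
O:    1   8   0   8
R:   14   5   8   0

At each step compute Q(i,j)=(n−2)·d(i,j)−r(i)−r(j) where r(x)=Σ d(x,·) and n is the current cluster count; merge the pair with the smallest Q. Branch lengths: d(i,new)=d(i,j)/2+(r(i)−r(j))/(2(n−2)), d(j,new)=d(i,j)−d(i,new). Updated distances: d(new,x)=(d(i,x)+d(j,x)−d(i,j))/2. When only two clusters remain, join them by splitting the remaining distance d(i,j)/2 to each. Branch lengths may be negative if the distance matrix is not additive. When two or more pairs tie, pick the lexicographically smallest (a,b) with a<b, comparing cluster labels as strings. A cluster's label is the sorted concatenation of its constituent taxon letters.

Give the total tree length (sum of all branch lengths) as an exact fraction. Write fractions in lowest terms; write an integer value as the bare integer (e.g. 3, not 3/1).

1. join D+O (d=1, Q=-45) ⇒ DO; edges |D|=15/4, |O|=-11/4
  updated: d(DO,K)=11, d(DO,R)=21/2
2. join DO+K (d=11, Q=-53/2) ⇒ DKO; edges |DO|=33/4, |K|=11/4
  updated: d(DKO,R)=9/4
3. join DKO+R (d=9/4) ⇒ DKOR; edges |DKO|=9/8, |R|=9/8
final tree: (((D:15/4,O:-11/4):33/4,K:11/4):9/8,R:9/8)
total length: 57/4

57/4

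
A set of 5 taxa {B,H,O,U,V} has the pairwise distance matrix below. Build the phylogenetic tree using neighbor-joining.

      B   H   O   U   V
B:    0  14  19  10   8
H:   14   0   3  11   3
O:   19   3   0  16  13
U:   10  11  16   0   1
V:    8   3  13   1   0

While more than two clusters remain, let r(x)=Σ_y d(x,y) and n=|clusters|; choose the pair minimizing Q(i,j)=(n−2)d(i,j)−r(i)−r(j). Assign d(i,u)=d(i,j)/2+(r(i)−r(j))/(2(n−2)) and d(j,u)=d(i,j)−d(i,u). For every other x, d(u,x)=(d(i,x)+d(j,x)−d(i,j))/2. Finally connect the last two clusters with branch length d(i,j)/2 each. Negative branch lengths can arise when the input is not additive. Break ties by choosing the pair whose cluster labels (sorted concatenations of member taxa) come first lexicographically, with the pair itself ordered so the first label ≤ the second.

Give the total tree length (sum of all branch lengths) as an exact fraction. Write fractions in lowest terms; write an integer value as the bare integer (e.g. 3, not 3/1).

iteration 1: select H,O (d=3, Q=-73); attach at lengths (-11/6, 29/6); label the merged cluster HO
  updated: d(B,HO)=15, d(HO,U)=12, d(HO,V)=13/2
iteration 2: select B,HO (d=15, Q=-73/2); attach at lengths (59/8, 61/8); label the merged cluster BHO
  updated: d(BHO,U)=7/2, d(BHO,V)=-1/4
iteration 3: select BHO,U (d=7/2, Q=-17/4); attach at lengths (9/8, 19/8); label the merged cluster BHOU
  updated: d(BHOU,V)=-11/8
iteration 4: select BHOU,V (d=-11/8); attach at lengths (-11/16, -11/16); label the merged cluster BHOUV
final tree: (((B:59/8,(H:-11/6,O:29/6):61/8):9/8,U:19/8):-11/16,V:-11/16)
total length: 161/8

161/8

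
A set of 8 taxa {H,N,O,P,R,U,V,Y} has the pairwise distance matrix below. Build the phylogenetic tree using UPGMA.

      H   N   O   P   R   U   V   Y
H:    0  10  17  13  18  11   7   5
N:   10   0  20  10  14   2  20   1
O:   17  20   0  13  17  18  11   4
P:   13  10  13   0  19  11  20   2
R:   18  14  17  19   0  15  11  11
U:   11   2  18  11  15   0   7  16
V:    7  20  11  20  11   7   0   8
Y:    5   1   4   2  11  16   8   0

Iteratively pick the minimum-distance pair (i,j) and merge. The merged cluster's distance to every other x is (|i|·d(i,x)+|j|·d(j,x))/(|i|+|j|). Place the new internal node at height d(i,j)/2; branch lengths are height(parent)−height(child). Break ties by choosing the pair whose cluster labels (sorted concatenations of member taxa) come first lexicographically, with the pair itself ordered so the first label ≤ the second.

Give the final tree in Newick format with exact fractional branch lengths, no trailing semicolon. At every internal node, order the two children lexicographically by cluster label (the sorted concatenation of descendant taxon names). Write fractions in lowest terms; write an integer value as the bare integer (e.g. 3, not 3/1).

(((((H:7/2,V:7/2):1,U:9/2):4/3,((N:1/2,Y:1/2):5/2,P:3):17/6):13/12,O:83/12):7/12,R:15/2)

step 1: merge (N,Y) at d=1; branch lengths N→1/2, Y→1/2; new cluster NY
  updated: d(H,NY)=15/2, d(NY,O)=12, d(NY,P)=6, d(NY,R)=25/2, d(NY,U)=9, d(NY,V)=14
step 2: merge (NY,P) at d=6; branch lengths NY→5/2, P→3; new cluster NPY
  updated: d(H,NPY)=28/3, d(NPY,O)=37/3, d(NPY,R)=44/3, d(NPY,U)=29/3, d(NPY,V)=16
step 3: merge (H,V) at d=7; branch lengths H→7/2, V→7/2; new cluster HV
  updated: d(HV,NPY)=38/3, d(HV,O)=14, d(HV,R)=29/2, d(HV,U)=9
step 4: merge (HV,U) at d=9; branch lengths HV→1, U→9/2; new cluster HUV
  updated: d(HUV,NPY)=35/3, d(HUV,O)=46/3, d(HUV,R)=44/3
step 5: merge (HUV,NPY) at d=35/3; branch lengths HUV→4/3, NPY→17/6; new cluster HNPUVY
  updated: d(HNPUVY,O)=83/6, d(HNPUVY,R)=44/3
step 6: merge (HNPUVY,O) at d=83/6; branch lengths HNPUVY→13/12, O→83/12; new cluster HNOPUVY
  updated: d(HNOPUVY,R)=15
step 7: merge (HNOPUVY,R) at d=15; branch lengths HNOPUVY→7/12, R→15/2; new cluster HNOPRUVY
final tree: (((((H:7/2,V:7/2):1,U:9/2):4/3,((N:1/2,Y:1/2):5/2,P:3):17/6):13/12,O:83/12):7/12,R:15/2)
total length: 157/4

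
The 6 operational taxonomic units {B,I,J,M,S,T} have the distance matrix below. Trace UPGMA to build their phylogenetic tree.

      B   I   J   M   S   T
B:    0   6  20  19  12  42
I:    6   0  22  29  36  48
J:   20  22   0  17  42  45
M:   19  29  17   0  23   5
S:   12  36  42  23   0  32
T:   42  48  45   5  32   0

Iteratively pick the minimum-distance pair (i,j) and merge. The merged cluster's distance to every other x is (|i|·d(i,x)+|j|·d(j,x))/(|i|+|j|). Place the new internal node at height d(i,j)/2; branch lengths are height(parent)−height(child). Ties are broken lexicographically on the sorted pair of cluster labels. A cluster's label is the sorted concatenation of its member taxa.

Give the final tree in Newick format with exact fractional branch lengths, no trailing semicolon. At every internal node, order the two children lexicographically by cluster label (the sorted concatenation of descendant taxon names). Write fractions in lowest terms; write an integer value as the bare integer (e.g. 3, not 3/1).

(((B:3,I:3):15/2,J:21/2):101/18,((M:5/2,T:5/2):45/4,S:55/4):85/36)

1. join M+T (d=5) ⇒ MT; edges |M|=5/2, |T|=5/2
  updated: d(B,MT)=61/2, d(I,MT)=77/2, d(J,MT)=31, d(MT,S)=55/2
2. join B+I (d=6) ⇒ BI; edges |B|=3, |I|=3
  updated: d(BI,J)=21, d(BI,MT)=69/2, d(BI,S)=24
3. join BI+J (d=21) ⇒ BIJ; edges |BI|=15/2, |J|=21/2
  updated: d(BIJ,MT)=100/3, d(BIJ,S)=30
4. join MT+S (d=55/2) ⇒ MST; edges |MT|=45/4, |S|=55/4
  updated: d(BIJ,MST)=290/9
5. join BIJ+MST (d=290/9) ⇒ BIJMST; edges |BIJ|=101/18, |MST|=85/36
final tree: (((B:3,I:3):15/2,J:21/2):101/18,((M:5/2,T:5/2):45/4,S:55/4):85/36)
total length: 2231/36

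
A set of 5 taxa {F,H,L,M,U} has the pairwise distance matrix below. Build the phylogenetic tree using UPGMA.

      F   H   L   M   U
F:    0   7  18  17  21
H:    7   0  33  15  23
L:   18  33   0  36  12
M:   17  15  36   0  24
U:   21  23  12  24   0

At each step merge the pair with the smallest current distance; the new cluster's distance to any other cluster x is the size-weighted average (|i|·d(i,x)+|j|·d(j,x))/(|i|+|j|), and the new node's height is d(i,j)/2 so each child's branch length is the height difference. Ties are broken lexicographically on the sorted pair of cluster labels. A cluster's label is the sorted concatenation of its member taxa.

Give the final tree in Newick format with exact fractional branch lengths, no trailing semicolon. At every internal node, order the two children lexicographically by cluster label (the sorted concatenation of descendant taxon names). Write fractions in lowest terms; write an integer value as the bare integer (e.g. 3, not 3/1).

(((F:7/2,H:7/2):9/2,M:8):59/12,(L:6,U:6):83/12)

iteration 1: select F,H (d=7); attach at lengths (7/2, 7/2); label the merged cluster FH
  updated: d(FH,L)=51/2, d(FH,M)=16, d(FH,U)=22
iteration 2: select L,U (d=12); attach at lengths (6, 6); label the merged cluster LU
  updated: d(FH,LU)=95/4, d(LU,M)=30
iteration 3: select FH,M (d=16); attach at lengths (9/2, 8); label the merged cluster FHM
  updated: d(FHM,LU)=155/6
iteration 4: select FHM,LU (d=155/6); attach at lengths (59/12, 83/12); label the merged cluster FHLMU
final tree: (((F:7/2,H:7/2):9/2,M:8):59/12,(L:6,U:6):83/12)
total length: 130/3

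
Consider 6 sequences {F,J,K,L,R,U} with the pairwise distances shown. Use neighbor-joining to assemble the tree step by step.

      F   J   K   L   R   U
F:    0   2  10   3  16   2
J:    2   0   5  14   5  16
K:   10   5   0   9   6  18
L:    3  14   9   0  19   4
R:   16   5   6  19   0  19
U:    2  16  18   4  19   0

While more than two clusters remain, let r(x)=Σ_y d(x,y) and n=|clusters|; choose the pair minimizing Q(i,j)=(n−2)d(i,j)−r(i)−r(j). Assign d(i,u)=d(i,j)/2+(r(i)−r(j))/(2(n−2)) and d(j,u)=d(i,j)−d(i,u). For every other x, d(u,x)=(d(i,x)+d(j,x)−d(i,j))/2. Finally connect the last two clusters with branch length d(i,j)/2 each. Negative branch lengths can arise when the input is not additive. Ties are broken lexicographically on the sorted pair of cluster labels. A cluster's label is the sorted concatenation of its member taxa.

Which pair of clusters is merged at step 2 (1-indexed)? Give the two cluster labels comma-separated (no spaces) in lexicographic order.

F,LU

step 1: merge (L,U) at d=4, Q=-92; branch lengths L→3/4, U→13/4; new cluster LU
  updated: d(F,LU)=1/2, d(J,LU)=13, d(K,LU)=23/2, d(LU,R)=17
step 2: merge (F,LU) at d=1/2, Q=-69; branch lengths F→-2, LU→5/2; new cluster FLU
  updated: d(FLU,J)=29/4, d(FLU,K)=21/2, d(FLU,R)=65/4
step 3: merge (FLU,J) at d=29/4, Q=-147/4; branch lengths FLU→125/16, J→-9/16; new cluster FJLU
  updated: d(FJLU,K)=33/8, d(FJLU,R)=7
step 4: merge (FJLU,K) at d=33/8, Q=-137/8; branch lengths FJLU→41/16, K→25/16; new cluster FJKLU
  updated: d(FJKLU,R)=71/16
step 5: merge (FJKLU,R) at d=71/16; branch lengths FJKLU→71/32, R→71/32; new cluster FJKLRU
final tree: ((((F:-2,(L:3/4,U:13/4):5/2):125/16,J:-9/16):41/16,K:25/16):71/32,R:71/32)
total length: 325/16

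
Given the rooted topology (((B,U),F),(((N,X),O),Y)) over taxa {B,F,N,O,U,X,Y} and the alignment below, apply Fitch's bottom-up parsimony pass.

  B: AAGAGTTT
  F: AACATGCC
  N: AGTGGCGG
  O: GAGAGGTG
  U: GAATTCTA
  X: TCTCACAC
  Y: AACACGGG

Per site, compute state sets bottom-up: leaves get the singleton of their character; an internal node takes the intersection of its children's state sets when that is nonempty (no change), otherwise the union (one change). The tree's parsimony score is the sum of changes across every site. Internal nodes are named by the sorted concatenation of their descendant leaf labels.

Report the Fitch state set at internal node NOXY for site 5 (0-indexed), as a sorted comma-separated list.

site 0, node BU: B={A} ∪ U={G} → {A,G} (+1)
site 0, node BFU: BU={A,G} ∩ F={A} → {A} (+0)
site 0, node NX: N={A} ∪ X={T} → {A,T} (+1)
site 0, node NOX: NX={A,T} ∪ O={G} → {A,G,T} (+1)
site 0, node NOXY: NOX={A,G,T} ∩ Y={A} → {A} (+0)
site 0, node BFNOUXY: BFU={A} ∩ NOXY={A} → {A} (+0)
site 1, node BU: B={A} ∩ U={A} → {A} (+0)
site 1, node BFU: BU={A} ∩ F={A} → {A} (+0)
site 1, node NX: N={G} ∪ X={C} → {C,G} (+1)
site 1, node NOX: NX={C,G} ∪ O={A} → {A,C,G} (+1)
site 1, node NOXY: NOX={A,C,G} ∩ Y={A} → {A} (+0)
site 1, node BFNOUXY: BFU={A} ∩ NOXY={A} → {A} (+0)
site 2, node BU: B={G} ∪ U={A} → {A,G} (+1)
site 2, node BFU: BU={A,G} ∪ F={C} → {A,C,G} (+1)
site 2, node NX: N={T} ∩ X={T} → {T} (+0)
site 2, node NOX: NX={T} ∪ O={G} → {G,T} (+1)
site 2, node NOXY: NOX={G,T} ∪ Y={C} → {C,G,T} (+1)
site 2, node BFNOUXY: BFU={A,C,G} ∩ NOXY={C,G,T} → {C,G} (+0)
site 3, node BU: B={A} ∪ U={T} → {A,T} (+1)
site 3, node BFU: BU={A,T} ∩ F={A} → {A} (+0)
site 3, node NX: N={G} ∪ X={C} → {C,G} (+1)
site 3, node NOX: NX={C,G} ∪ O={A} → {A,C,G} (+1)
site 3, node NOXY: NOX={A,C,G} ∩ Y={A} → {A} (+0)
site 3, node BFNOUXY: BFU={A} ∩ NOXY={A} → {A} (+0)
site 4, node BU: B={G} ∪ U={T} → {G,T} (+1)
site 4, node BFU: BU={G,T} ∩ F={T} → {T} (+0)
site 4, node NX: N={G} ∪ X={A} → {A,G} (+1)
site 4, node NOX: NX={A,G} ∩ O={G} → {G} (+0)
site 4, node NOXY: NOX={G} ∪ Y={C} → {C,G} (+1)
site 4, node BFNOUXY: BFU={T} ∪ NOXY={C,G} → {C,G,T} (+1)
site 5, node BU: B={T} ∪ U={C} → {C,T} (+1)
site 5, node BFU: BU={C,T} ∪ F={G} → {C,G,T} (+1)
site 5, node NX: N={C} ∩ X={C} → {C} (+0)
site 5, node NOX: NX={C} ∪ O={G} → {C,G} (+1)
site 5, node NOXY: NOX={C,G} ∩ Y={G} → {G} (+0)
site 5, node BFNOUXY: BFU={C,G,T} ∩ NOXY={G} → {G} (+0)
site 6, node BU: B={T} ∩ U={T} → {T} (+0)
site 6, node BFU: BU={T} ∪ F={C} → {C,T} (+1)
site 6, node NX: N={G} ∪ X={A} → {A,G} (+1)
site 6, node NOX: NX={A,G} ∪ O={T} → {A,G,T} (+1)
site 6, node NOXY: NOX={A,G,T} ∩ Y={G} → {G} (+0)
site 6, node BFNOUXY: BFU={C,T} ∪ NOXY={G} → {C,G,T} (+1)
site 7, node BU: B={T} ∪ U={A} → {A,T} (+1)
site 7, node BFU: BU={A,T} ∪ F={C} → {A,C,T} (+1)
site 7, node NX: N={G} ∪ X={C} → {C,G} (+1)
site 7, node NOX: NX={C,G} ∩ O={G} → {G} (+0)
site 7, node NOXY: NOX={G} ∩ Y={G} → {G} (+0)
site 7, node BFNOUXY: BFU={A,C,T} ∪ NOXY={G} → {A,C,G,T} (+1)
per-site changes: [3, 2, 4, 3, 4, 3, 4, 4]; total = 27

G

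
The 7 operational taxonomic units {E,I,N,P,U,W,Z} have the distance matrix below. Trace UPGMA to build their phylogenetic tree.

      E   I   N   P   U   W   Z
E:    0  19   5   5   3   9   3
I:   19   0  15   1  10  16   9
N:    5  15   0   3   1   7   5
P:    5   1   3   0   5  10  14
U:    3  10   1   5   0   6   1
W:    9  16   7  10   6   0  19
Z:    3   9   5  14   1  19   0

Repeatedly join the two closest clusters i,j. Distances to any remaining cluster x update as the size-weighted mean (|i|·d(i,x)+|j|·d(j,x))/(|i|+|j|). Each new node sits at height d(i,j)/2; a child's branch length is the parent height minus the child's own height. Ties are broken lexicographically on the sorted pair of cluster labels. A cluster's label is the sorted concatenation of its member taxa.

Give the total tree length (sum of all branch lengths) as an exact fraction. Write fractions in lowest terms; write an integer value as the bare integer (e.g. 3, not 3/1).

iteration 1: select I,P (d=1); attach at lengths (1/2, 1/2); label the merged cluster IP
  updated: d(E,IP)=12, d(IP,N)=9, d(IP,U)=15/2, d(IP,W)=13, d(IP,Z)=23/2
iteration 2: select N,U (d=1); attach at lengths (1/2, 1/2); label the merged cluster NU
  updated: d(E,NU)=4, d(IP,NU)=33/4, d(NU,W)=13/2, d(NU,Z)=3
iteration 3: select E,Z (d=3); attach at lengths (3/2, 3/2); label the merged cluster EZ
  updated: d(EZ,IP)=47/4, d(EZ,NU)=7/2, d(EZ,W)=14
iteration 4: select EZ,NU (d=7/2); attach at lengths (1/4, 5/4); label the merged cluster ENUZ
  updated: d(ENUZ,IP)=10, d(ENUZ,W)=41/4
iteration 5: select ENUZ,IP (d=10); attach at lengths (13/4, 9/2); label the merged cluster EINPUZ
  updated: d(EINPUZ,W)=67/6
iteration 6: select EINPUZ,W (d=67/6); attach at lengths (7/12, 67/12); label the merged cluster EINPUWZ
final tree: ((((E:3/2,Z:3/2):1/4,(N:1/2,U:1/2):5/4):13/4,(I:1/2,P:1/2):9/2):7/12,W:67/12)
total length: 245/12

245/12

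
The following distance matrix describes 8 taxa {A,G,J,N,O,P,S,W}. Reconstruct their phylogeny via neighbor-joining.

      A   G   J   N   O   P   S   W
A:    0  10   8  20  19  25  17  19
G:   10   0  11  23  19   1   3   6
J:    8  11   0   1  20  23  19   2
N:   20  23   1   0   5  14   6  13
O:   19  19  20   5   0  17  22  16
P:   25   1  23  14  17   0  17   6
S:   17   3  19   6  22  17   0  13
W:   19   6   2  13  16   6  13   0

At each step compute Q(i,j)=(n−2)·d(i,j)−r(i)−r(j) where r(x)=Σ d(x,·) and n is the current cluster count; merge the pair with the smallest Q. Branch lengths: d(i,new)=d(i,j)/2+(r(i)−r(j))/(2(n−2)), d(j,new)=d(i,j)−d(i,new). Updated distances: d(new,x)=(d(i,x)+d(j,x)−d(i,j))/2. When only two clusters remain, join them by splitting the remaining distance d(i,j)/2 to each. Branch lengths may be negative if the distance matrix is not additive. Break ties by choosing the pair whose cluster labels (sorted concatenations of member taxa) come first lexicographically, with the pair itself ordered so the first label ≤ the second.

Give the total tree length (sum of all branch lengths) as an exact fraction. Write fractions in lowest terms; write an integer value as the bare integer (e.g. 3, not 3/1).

step 1: merge (G,P) at d=1, Q=-170; branch lengths G→-2, P→3; new cluster GP
  updated: d(A,GP)=17, d(GP,J)=33/2, d(GP,N)=18, d(GP,O)=35/2, d(GP,S)=19/2, d(GP,W)=11/2
step 2: merge (N,O) at d=5, Q=-275/2; branch lengths N→-23/20, O→123/20; new cluster NO
  updated: d(A,NO)=17, d(GP,NO)=61/4, d(J,NO)=8, d(NO,S)=23/2, d(NO,W)=12
step 3: merge (A,J) at d=8, Q=-199/2; branch lengths A→113/16, J→15/16; new cluster AJ
  updated: d(AJ,GP)=51/4, d(AJ,NO)=17/2, d(AJ,S)=14, d(AJ,W)=13/2
step 4: merge (AJ,NO) at d=17/2, Q=-127/2; branch lengths AJ→10/3, NO→31/6; new cluster AJNO
  updated: d(AJNO,GP)=39/4, d(AJNO,S)=17/2, d(AJNO,W)=5
step 5: merge (AJNO,S) at d=17/2, Q=-149/4; branch lengths AJNO→37/16, S→99/16; new cluster AJNOS
  updated: d(AJNOS,GP)=43/8, d(AJNOS,W)=19/4
step 6: merge (AJNOS,GP) at d=43/8, Q=-125/8; branch lengths AJNOS→37/16, GP→49/16; new cluster AGJNOPS
  updated: d(AGJNOPS,W)=39/16
step 7: merge (AGJNOPS,W) at d=39/16; branch lengths AGJNOPS→39/32, W→39/32; new cluster AGJNOPSW
final tree: (((((A:113/16,J:15/16):10/3,(N:-23/20,O:123/20):31/6):37/16,S:99/16):37/16,(G:-2,P:3):49/16):39/32,W:39/32)
total length: 621/16

621/16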